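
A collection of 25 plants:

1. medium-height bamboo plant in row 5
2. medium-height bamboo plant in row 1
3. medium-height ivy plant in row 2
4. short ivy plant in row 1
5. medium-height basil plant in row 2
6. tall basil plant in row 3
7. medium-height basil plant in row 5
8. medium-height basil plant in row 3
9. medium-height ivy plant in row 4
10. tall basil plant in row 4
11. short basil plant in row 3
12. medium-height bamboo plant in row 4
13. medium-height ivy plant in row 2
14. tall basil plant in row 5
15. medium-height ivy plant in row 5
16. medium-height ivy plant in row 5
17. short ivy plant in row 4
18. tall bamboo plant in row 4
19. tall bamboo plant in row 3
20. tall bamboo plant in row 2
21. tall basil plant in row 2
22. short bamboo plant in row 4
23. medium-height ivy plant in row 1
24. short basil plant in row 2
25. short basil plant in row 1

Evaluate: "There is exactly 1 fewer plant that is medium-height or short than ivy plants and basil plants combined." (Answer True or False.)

There are 18 plants that are medium-height or short.
ivy plants: 8; basil plants: 10; combined: 8 + 10 = 18.
The claim requires 18 − 18 (= 0) to equal 1, which does not hold.

False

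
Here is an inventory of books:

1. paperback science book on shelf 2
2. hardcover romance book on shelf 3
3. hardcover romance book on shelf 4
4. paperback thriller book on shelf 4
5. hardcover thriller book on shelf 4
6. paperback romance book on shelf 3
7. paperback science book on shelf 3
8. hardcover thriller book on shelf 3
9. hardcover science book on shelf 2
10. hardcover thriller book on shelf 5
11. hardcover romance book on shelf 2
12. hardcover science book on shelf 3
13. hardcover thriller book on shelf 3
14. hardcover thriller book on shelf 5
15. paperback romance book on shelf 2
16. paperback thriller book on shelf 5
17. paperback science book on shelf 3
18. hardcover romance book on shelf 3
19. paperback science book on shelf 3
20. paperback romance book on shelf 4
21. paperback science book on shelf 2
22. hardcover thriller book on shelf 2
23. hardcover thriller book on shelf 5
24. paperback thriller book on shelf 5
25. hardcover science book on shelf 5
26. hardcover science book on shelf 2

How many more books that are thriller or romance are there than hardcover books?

2

books that are thriller or romance: 17.
hardcover books: 15.
17 − 15 = 2.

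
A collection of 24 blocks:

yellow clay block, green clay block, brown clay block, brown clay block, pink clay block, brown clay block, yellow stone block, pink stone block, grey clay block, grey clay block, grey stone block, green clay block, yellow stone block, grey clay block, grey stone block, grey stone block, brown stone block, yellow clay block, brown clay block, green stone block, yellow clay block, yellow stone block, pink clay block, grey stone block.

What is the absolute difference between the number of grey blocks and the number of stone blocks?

3

grey blocks: 7. stone blocks: 10.
|7 − 10| = 10 − 7 = 3.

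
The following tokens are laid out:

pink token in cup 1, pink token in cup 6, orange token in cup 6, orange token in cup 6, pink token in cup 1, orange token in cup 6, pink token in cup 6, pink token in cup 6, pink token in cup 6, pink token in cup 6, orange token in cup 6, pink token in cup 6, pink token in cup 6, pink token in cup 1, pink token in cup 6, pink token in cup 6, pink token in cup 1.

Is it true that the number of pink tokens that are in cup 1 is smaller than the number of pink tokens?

True

pink tokens in cup 1: 4.
pink tokens: 13.
The claim requires 4 < 13, which holds.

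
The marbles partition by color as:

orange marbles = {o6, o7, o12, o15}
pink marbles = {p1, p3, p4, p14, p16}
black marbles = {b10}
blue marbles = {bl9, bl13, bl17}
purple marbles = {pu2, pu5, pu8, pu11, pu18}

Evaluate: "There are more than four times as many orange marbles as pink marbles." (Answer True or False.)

There are 4 orange marbles.
There are 5 pink marbles.
The claim requires 4 > 4 × 5 = 20, which does not hold.

False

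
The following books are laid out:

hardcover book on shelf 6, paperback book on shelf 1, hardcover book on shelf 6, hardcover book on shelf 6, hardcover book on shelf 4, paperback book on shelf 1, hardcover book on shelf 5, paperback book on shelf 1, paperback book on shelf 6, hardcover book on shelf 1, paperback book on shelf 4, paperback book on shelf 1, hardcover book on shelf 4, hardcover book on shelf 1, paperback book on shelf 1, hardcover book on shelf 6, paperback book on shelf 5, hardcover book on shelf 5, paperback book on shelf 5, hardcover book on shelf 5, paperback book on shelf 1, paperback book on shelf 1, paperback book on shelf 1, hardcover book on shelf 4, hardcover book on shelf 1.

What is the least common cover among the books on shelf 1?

hardcover

Counts by cover (restricted to books on shelf 1): paperback 8, hardcover 3.
The minimum is 3, held uniquely by hardcover.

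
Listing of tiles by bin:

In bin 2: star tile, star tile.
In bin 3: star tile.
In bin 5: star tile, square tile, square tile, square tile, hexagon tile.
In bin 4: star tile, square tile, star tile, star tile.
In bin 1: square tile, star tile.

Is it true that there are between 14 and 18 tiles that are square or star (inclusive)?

There are 13 tiles that are square or star.
The claim requires 14 ≤ 13 ≤ 18, which does not hold.

False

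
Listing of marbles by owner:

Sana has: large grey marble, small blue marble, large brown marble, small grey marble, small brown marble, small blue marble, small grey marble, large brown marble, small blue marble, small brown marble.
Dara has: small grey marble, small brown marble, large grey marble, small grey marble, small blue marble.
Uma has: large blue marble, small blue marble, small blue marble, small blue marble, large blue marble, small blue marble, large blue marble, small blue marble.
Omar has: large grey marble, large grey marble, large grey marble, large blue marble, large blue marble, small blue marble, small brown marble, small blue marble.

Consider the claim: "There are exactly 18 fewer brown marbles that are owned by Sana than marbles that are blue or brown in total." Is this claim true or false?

True

|brown marbles owned by Sana| = 4.
|marbles that are blue or brown| = 22.
The claim requires 22 − 4 (= 18) to equal 18, which holds.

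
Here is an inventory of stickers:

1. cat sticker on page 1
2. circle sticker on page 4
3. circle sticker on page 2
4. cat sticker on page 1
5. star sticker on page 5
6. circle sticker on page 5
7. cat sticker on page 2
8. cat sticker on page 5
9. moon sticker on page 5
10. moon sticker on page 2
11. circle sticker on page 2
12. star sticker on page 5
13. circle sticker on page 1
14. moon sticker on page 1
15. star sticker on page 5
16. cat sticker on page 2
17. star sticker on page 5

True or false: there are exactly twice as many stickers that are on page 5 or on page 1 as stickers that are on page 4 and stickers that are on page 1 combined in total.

|stickers on page 5 or on page 1| = 11.
stickers on page 4: 1; stickers on page 1: 4; combined: 1 + 4 = 5.
The claim requires 11 = 2 × 5 = 10, which does not hold.

False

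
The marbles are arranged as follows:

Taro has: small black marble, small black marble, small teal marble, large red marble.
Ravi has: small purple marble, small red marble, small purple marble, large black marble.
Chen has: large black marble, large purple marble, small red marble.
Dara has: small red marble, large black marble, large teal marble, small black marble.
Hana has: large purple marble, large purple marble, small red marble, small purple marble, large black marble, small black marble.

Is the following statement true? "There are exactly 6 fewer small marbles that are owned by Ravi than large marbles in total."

small marbles owned by Ravi: 3.
large marbles: 9.
The claim requires 9 − 3 (= 6) to equal 6, which holds.

True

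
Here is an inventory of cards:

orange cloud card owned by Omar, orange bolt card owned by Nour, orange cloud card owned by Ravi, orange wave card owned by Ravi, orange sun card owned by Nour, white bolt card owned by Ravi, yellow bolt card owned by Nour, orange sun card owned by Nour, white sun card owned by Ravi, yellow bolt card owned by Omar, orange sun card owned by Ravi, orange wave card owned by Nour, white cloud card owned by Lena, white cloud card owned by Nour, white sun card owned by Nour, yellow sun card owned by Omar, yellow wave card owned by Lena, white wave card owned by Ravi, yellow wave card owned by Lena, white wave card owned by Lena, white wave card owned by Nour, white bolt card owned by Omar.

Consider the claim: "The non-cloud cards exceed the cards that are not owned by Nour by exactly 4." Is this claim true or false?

True

|non-cloud cards| = 18.
|cards that are not owned by Nour| = 14.
The claim requires 18 − 14 (= 4) to equal 4, which holds.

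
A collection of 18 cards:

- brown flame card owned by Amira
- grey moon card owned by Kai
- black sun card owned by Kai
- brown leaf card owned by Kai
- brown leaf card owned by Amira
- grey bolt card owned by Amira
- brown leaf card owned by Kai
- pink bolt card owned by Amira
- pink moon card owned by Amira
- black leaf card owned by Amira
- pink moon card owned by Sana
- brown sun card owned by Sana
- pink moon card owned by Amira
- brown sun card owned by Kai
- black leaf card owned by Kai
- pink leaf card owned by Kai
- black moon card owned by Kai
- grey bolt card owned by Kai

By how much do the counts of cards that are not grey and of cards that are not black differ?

cards that are not grey: 15. cards that are not black: 14.
|15 − 14| = 15 − 14 = 1.

1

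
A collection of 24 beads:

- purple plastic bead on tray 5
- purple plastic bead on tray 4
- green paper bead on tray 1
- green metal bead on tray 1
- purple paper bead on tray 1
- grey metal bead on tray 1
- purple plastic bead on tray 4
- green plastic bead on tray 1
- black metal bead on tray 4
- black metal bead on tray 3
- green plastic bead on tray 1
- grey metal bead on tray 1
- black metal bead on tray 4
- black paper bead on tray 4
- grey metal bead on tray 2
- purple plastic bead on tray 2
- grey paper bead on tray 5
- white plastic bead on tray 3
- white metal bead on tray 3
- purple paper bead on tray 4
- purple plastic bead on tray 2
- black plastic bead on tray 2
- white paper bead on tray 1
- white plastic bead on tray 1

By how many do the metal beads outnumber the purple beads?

metal beads: 8.
purple beads: 7.
8 − 7 = 1.

1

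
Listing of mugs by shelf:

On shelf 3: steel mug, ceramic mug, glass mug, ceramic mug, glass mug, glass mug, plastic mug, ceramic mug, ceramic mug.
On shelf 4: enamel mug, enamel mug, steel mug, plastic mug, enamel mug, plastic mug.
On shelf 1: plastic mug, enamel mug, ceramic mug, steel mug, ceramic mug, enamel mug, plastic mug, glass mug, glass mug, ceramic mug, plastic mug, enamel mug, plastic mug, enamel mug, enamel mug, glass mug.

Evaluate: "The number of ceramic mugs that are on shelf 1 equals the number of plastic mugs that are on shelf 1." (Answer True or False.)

False

ceramic mugs on shelf 1: 3.
plastic mugs on shelf 1: 4.
The claim requires 3 = 4, which does not hold.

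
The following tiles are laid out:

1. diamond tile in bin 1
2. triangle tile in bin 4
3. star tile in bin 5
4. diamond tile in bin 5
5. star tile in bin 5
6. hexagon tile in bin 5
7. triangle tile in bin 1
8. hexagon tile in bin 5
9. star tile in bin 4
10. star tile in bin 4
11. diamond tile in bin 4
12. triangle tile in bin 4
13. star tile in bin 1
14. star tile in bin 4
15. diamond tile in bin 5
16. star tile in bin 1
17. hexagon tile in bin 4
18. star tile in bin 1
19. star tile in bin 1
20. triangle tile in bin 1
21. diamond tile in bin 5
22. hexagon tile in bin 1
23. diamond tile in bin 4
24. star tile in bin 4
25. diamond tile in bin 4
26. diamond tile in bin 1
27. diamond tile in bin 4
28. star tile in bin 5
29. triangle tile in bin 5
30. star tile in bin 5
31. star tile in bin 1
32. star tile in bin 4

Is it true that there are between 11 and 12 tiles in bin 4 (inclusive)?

True

|tiles in bin 4| = 12.
The claim requires 11 ≤ 12 ≤ 12, which holds.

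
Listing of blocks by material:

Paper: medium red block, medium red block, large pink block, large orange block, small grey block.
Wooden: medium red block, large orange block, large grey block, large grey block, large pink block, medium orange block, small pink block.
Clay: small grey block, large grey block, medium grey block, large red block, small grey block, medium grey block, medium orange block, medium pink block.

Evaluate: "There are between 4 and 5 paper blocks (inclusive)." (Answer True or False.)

paper blocks: 5.
The claim requires 4 ≤ 5 ≤ 5, which holds.

True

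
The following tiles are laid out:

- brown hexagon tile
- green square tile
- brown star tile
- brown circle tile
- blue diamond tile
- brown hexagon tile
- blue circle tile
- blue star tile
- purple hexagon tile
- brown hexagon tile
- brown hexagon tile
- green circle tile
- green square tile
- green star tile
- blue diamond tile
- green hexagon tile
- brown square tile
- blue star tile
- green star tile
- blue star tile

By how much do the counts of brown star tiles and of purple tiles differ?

brown star tiles: 1. purple tiles: 1.
|1 − 1| = 1 − 1 = 0.

0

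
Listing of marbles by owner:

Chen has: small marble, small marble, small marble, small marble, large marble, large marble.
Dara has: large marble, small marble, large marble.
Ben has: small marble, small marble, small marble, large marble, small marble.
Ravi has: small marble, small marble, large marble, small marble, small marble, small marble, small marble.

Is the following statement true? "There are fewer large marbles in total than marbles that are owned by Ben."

False

large marbles: 6.
marbles owned by Ben: 5.
The claim requires 6 < 5, which does not hold.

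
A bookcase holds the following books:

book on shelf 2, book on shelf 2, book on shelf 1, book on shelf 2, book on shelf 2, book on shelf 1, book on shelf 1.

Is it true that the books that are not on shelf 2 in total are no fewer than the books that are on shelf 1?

|books that are not on shelf 2| = 3.
|books on shelf 1| = 3.
The claim requires 3 ≥ 3, which holds.

True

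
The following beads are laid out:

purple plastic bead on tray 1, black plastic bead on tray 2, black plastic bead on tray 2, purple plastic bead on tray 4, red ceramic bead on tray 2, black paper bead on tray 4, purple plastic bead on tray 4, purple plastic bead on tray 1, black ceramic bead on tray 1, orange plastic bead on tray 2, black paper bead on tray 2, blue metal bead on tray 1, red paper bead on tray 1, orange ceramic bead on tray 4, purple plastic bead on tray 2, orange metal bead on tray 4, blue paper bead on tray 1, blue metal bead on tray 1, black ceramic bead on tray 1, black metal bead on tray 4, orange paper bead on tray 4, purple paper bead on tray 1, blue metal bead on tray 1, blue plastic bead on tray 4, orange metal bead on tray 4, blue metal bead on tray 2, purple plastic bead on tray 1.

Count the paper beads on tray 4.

2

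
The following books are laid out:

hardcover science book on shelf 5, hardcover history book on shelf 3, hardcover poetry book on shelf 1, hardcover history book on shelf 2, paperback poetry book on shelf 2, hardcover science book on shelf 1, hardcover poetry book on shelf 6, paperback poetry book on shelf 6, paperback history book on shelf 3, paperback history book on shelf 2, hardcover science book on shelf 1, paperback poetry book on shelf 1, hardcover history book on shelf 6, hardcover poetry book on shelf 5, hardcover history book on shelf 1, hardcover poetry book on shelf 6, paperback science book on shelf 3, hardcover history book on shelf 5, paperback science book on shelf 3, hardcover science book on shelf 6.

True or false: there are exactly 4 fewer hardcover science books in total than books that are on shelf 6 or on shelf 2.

There are 4 hardcover science books.
There are 8 books on shelf 6 or on shelf 2.
The claim requires 8 − 4 (= 4) to equal 4, which holds.

True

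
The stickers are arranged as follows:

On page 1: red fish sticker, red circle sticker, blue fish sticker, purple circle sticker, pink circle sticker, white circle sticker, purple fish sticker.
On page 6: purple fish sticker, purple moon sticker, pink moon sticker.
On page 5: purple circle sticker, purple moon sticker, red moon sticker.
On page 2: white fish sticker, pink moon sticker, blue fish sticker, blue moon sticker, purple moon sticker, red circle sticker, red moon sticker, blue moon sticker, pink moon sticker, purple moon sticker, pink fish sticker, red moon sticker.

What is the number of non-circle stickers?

Total stickers: 25; with the excluded value: 6; remaining 25 − 6 = 19.

19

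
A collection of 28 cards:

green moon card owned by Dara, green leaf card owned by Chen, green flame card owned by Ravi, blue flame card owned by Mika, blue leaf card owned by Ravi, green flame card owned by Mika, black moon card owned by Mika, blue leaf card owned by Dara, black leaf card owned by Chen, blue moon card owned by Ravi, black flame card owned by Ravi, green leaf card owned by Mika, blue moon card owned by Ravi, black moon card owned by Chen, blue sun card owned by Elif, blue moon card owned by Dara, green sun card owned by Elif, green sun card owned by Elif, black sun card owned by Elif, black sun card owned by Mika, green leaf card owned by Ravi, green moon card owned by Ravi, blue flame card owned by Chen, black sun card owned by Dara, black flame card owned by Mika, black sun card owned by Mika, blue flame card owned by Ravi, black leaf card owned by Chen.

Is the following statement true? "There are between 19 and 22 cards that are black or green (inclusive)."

There are 19 cards that are black or green.
The claim requires 19 ≤ 19 ≤ 22, which holds.

True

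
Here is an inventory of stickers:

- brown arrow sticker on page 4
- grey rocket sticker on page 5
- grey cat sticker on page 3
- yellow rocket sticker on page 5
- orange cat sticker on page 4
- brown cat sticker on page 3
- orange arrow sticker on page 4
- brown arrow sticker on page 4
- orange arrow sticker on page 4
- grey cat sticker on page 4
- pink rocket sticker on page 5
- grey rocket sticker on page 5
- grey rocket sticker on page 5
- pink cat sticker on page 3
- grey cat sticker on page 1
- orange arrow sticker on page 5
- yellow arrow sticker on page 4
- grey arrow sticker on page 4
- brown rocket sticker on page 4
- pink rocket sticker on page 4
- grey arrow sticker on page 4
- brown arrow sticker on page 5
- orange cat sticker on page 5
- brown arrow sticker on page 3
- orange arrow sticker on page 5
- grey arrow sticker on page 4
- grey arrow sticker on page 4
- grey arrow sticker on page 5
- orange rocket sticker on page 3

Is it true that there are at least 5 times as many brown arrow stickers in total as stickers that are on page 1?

False

|brown arrow stickers| = 4.
|stickers on page 1| = 1.
The claim requires 4 ≥ 5 × 1 = 5, which does not hold.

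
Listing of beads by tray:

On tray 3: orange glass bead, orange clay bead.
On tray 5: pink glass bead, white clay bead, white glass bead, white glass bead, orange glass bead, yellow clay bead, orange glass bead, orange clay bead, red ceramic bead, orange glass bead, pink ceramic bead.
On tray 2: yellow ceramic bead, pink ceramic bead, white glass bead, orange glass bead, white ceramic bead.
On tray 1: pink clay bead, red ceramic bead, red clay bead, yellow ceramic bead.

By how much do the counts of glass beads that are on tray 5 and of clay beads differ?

glass beads on tray 5: 6. clay beads: 6.
|6 − 6| = 6 − 6 = 0.

0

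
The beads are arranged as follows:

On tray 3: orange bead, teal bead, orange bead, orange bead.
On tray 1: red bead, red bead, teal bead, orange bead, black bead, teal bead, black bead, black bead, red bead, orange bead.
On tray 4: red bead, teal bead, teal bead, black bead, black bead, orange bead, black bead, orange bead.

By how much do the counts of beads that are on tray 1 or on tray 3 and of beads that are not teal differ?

beads on tray 1 or on tray 3: 14. beads that are not teal: 17.
|14 − 17| = 17 − 14 = 3.

3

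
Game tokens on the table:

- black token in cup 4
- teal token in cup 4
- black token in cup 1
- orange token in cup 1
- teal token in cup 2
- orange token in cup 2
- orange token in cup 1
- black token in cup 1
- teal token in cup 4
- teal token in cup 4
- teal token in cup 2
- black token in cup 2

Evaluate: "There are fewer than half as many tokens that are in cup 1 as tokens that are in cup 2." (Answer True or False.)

False

There are 4 tokens in cup 1.
There are 4 tokens in cup 2.
The claim requires 2 × 4 = 8 < 4, which does not hold.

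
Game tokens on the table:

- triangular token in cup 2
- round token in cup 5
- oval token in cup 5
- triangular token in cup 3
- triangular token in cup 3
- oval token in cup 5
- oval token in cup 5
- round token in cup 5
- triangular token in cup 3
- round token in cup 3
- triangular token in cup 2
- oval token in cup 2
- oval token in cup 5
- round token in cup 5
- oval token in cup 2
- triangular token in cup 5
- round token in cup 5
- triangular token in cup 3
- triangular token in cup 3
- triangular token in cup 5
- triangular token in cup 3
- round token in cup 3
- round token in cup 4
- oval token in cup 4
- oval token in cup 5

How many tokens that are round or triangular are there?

17

round: 7; triangular: 10; together 7 + 10 = 17.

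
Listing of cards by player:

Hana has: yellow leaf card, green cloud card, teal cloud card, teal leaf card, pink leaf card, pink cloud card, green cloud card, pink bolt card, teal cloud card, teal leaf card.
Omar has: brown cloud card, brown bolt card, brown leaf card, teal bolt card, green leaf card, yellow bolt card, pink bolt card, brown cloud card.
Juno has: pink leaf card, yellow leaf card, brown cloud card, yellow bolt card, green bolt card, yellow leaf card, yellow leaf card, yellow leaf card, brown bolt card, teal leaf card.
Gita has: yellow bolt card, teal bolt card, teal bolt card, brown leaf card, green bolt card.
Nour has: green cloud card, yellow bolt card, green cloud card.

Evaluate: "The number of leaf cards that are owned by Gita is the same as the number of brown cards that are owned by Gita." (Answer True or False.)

True

|leaf cards owned by Gita| = 1.
|brown cards owned by Gita| = 1.
The claim requires 1 = 1, which holds.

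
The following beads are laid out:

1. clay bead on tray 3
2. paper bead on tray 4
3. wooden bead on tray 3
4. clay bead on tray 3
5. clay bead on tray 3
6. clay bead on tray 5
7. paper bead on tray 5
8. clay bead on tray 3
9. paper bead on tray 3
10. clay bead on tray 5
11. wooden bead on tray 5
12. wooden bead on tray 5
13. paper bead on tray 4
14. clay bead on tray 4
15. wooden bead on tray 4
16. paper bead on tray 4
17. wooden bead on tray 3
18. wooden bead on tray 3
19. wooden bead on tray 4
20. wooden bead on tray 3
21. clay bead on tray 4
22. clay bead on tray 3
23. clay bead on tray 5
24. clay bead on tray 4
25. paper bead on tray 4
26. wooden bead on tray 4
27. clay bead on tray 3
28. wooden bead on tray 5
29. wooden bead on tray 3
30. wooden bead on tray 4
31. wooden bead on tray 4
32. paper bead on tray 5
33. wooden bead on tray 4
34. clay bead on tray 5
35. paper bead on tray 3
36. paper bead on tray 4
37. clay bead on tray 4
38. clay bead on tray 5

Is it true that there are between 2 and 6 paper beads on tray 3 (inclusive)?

|paper beads on tray 3| = 2.
The claim requires 2 ≤ 2 ≤ 6, which holds.

True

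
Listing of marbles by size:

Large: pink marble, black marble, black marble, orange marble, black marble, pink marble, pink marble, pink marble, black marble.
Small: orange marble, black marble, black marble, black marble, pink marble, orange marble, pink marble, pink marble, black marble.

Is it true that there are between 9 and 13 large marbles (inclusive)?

True

large marbles: 9.
The claim requires 9 ≤ 9 ≤ 13, which holds.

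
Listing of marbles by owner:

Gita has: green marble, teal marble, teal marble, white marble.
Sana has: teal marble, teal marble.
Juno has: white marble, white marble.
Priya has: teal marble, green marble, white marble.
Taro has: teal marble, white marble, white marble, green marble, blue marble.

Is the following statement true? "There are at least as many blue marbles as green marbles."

blue marbles: 1.
green marbles: 3.
The claim requires 1 ≥ 3, which does not hold.

False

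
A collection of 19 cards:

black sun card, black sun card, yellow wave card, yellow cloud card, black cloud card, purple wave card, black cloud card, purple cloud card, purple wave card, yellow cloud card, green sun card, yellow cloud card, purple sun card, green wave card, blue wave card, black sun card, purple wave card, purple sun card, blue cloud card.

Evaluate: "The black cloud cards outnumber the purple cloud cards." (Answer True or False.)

True

black cloud cards: 2.
purple cloud cards: 1.
The claim requires 2 > 1, which holds.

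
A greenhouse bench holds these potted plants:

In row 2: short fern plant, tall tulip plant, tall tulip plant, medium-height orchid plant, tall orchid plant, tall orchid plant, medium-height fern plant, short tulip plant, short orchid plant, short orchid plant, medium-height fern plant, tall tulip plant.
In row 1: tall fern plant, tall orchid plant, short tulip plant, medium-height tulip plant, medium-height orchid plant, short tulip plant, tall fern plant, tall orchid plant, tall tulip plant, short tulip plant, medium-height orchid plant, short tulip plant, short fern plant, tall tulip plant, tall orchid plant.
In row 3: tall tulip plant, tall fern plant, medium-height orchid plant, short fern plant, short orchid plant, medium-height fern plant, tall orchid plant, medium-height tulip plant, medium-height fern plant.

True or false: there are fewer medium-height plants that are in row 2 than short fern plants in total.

|medium-height plants in row 2| = 3.
|short fern plants| = 3.
The claim requires 3 < 3, which does not hold.

False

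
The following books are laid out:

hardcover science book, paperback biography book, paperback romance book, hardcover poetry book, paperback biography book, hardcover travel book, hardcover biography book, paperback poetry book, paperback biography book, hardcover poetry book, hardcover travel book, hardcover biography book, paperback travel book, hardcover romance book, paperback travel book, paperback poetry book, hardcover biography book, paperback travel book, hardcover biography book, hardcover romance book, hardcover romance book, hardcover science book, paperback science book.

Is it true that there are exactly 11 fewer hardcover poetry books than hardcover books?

There are 2 hardcover poetry books.
There are 13 hardcover books.
The claim requires 13 − 2 (= 11) to equal 11, which holds.

True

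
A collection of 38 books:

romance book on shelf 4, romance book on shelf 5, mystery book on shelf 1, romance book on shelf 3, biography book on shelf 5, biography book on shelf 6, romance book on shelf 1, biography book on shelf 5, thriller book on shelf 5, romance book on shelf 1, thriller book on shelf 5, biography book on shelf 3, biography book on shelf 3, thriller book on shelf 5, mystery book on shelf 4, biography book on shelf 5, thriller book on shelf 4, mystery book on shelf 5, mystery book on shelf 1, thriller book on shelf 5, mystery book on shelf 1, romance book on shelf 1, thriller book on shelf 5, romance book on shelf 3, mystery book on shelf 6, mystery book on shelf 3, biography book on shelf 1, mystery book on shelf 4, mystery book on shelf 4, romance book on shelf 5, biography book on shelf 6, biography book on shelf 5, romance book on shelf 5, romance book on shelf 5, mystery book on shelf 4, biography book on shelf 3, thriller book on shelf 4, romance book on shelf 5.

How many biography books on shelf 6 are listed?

2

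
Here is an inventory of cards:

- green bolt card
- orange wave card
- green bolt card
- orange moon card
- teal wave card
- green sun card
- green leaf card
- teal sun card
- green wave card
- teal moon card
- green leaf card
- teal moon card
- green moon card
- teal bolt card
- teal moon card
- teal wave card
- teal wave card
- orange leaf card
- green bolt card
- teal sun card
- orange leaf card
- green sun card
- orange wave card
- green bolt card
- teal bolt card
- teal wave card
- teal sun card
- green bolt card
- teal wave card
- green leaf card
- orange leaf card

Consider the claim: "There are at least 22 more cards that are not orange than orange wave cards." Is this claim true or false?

True

|cards that are not orange| = 25.
|orange wave cards| = 2.
The claim requires 25 − 2 = 23 ≥ 22, which holds.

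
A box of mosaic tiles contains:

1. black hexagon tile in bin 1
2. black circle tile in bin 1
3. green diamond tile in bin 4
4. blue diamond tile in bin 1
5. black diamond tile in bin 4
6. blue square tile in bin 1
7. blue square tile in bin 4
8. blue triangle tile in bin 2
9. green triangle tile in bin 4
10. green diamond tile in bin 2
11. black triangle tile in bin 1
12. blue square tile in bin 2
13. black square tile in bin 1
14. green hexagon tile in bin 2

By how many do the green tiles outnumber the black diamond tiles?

green tiles: 4.
black diamond tiles: 1.
4 − 1 = 3.

3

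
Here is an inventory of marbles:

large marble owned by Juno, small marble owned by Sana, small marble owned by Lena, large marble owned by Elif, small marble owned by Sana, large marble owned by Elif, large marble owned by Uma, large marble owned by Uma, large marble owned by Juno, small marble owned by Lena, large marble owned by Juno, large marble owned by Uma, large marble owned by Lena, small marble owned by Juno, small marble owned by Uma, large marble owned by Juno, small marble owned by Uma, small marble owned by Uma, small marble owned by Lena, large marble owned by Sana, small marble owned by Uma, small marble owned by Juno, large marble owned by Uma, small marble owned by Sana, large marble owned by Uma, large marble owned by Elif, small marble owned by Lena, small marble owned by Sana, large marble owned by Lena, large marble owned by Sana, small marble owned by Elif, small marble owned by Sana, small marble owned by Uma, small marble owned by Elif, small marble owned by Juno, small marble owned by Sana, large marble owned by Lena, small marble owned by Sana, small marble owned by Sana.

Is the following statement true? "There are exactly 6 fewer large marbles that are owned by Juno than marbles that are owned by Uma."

large marbles owned by Juno: 4.
marbles owned by Uma: 10.
The claim requires 10 − 4 (= 6) to equal 6, which holds.

True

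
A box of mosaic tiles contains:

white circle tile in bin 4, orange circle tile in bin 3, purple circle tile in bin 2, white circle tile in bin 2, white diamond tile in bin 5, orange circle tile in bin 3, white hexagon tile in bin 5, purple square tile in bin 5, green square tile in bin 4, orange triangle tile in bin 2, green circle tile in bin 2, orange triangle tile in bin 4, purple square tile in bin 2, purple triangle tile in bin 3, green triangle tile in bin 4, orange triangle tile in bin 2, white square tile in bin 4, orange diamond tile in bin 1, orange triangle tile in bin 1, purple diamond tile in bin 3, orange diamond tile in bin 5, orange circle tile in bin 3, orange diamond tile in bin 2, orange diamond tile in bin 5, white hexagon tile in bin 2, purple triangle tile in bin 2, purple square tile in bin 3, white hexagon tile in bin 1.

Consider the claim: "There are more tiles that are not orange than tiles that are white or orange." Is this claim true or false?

False

There are 17 tiles that are not orange.
There are 18 tiles that are white or orange.
The claim requires 17 > 18, which does not hold.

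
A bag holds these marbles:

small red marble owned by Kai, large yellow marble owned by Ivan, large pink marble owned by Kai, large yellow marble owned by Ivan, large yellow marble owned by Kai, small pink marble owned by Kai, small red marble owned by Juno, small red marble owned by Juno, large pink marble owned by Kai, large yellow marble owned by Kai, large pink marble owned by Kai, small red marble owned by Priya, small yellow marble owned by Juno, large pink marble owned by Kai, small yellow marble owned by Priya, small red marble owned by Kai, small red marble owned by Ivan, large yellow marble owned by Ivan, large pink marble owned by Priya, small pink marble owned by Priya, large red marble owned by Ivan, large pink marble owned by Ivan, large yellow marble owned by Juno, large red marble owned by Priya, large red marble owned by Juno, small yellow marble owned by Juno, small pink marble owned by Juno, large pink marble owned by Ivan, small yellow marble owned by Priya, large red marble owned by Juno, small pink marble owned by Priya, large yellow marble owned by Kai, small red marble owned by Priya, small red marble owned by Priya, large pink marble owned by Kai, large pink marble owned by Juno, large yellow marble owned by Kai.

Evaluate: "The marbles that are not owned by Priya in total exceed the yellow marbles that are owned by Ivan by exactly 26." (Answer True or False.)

False

marbles that are not owned by Priya: 28.
yellow marbles owned by Ivan: 3.
The claim requires 28 − 3 (= 25) to equal 26, which does not hold.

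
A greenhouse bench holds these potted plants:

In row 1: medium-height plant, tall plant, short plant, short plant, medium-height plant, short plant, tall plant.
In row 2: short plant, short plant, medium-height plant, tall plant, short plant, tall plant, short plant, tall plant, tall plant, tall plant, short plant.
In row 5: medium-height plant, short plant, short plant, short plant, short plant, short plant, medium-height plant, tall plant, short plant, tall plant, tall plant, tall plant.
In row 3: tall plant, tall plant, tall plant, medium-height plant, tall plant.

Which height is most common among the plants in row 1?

short

Counts by height (restricted to plants in row 1): short 3, tall 2, medium-height 2.
The maximum is 3, held uniquely by short.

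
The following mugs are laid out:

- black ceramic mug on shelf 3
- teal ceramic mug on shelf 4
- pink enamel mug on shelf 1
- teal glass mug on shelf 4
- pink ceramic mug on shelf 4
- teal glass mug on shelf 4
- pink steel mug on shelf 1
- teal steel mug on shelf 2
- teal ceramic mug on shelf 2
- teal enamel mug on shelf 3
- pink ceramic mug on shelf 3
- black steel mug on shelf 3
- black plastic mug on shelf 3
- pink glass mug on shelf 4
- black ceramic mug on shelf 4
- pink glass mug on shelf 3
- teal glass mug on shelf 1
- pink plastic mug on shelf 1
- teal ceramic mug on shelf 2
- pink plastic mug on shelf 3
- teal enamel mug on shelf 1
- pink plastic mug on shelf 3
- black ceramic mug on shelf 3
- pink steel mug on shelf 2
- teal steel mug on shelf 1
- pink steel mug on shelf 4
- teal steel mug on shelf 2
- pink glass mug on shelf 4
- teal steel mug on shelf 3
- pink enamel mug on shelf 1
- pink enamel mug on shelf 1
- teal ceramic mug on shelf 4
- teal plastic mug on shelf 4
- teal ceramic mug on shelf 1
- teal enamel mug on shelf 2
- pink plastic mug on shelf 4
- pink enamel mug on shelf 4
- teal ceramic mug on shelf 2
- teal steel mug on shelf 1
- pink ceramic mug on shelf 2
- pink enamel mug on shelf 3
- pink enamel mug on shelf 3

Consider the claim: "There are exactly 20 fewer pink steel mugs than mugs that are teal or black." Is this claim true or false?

|pink steel mugs| = 3.
|mugs that are teal or black| = 23.
The claim requires 23 − 3 (= 20) to equal 20, which holds.

True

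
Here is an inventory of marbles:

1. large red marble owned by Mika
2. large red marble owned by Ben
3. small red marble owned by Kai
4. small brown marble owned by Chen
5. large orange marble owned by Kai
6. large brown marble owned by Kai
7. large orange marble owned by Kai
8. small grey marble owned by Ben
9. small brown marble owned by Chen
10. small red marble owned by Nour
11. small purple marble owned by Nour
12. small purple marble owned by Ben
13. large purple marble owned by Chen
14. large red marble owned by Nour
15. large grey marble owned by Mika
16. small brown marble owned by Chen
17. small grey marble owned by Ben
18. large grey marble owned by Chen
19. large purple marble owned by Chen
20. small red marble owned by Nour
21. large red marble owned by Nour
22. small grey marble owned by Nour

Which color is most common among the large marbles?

red

Counts by color (restricted to large marbles): red 4, purple 2, grey 2, orange 2, brown 1.
The maximum is 4, held uniquely by red.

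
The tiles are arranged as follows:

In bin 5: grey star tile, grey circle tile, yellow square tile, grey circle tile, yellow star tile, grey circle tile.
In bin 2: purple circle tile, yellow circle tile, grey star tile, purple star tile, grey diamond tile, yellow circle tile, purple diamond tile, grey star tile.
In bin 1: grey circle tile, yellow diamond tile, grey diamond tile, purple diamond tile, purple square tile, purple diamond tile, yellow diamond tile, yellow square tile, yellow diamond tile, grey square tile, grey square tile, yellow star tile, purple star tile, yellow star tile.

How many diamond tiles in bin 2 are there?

2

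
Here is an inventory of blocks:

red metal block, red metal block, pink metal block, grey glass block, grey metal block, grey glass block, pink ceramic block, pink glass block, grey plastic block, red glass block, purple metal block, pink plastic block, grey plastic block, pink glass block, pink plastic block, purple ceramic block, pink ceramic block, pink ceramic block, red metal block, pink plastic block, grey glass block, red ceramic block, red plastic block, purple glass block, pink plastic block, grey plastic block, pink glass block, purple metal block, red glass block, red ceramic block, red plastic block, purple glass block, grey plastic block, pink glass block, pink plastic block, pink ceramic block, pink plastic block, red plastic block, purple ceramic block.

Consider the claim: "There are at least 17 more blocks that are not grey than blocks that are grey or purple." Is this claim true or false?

True

|blocks that are not grey| = 31.
|blocks that are grey or purple| = 14.
The claim requires 31 − 14 = 17 ≥ 17, which holds.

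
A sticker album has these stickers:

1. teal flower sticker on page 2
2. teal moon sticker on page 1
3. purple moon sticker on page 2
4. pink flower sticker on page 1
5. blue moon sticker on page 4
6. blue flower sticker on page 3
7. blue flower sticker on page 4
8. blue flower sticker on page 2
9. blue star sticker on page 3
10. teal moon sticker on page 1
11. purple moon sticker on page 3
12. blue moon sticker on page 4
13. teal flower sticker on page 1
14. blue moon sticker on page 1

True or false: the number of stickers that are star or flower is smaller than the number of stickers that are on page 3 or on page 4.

There are 7 stickers that are star or flower.
There are 6 stickers on page 3 or on page 4.
The claim requires 7 < 6, which does not hold.

False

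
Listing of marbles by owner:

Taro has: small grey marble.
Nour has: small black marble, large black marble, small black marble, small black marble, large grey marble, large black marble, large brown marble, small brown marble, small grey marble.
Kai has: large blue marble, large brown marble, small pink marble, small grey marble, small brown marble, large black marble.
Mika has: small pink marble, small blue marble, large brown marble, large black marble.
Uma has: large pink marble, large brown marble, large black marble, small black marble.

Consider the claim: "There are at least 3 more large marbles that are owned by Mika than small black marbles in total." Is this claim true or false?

Count of large marbles owned by Mika: 2.
There are 4 small black marbles.
The claim requires 2 − 4 = -2 ≥ 3, which does not hold.

False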